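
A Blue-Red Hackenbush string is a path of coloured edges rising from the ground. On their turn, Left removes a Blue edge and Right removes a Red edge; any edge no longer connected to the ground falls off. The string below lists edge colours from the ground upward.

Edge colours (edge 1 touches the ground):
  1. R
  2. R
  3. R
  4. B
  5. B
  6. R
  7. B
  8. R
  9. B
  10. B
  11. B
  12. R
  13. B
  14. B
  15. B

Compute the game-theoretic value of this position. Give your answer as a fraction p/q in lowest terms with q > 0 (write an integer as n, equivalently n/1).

-9489/4096

Build value(s[:k]) for k = 1..15, string s = R R R B B R B R B B B R B B B.
1 of 15 · R · max L −∞ · min R 0 -> -1
2 of 15 · RR · max L −∞ · min R -1 -> -2
3 of 15 · RRR · max L −∞ · min R -2 -> -3
4 of 15 · RRRB · max L -3 · min R -2 -> -5/2
5 of 15 · RRRBB · max L -5/2 · min R -2 -> -9/4
6 of 15 · RRRBBR · max L -5/2 · min R -9/4 -> -19/8
7 of 15 · RRRBBRB · max L -19/8 · min R -9/4 -> -37/16
8 of 15 · RRRBBRBR · max L -19/8 · min R -37/16 -> -75/32
9 of 15 · RRRBBRBRB · max L -75/32 · min R -37/16 -> -149/64
10 of 15 · RRRBBRBRBB · max L -149/64 · min R -37/16 -> -297/128
11 of 15 · RRRBBRBRBBB · max L -297/128 · min R -37/16 -> -593/256
12 of 15 · RRRBBRBRBBBR · max L -297/128 · min R -593/256 -> -1187/512
13 of 15 · RRRBBRBRBBBRB · max L -1187/512 · min R -593/256 -> -2373/1024
14 of 15 · RRRBBRBRBBBRBB · max L -2373/1024 · min R -593/256 -> -4745/2048
15 of 15 · RRRBBRBRBBBRBBB · max L -4745/2048 · min R -593/256 -> -9489/4096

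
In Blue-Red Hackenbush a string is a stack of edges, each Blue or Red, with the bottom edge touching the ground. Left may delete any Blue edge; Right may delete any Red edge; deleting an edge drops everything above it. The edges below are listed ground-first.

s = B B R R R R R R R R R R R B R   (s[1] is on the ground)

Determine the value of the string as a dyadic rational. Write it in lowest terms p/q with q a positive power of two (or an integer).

8197/8192

1 of 15 · B · max L 0 · min R +∞ = 1
2 of 15 · BB · max L 1 · min R +∞ = 2
3 of 15 · BBR · max L 1 · min R 2 = 3/2
4 of 15 · BBRR · max L 1 · min R 3/2 = 5/4
5 of 15 · BBRRR · max L 1 · min R 5/4 = 9/8
6 of 15 · BBRRRR · max L 1 · min R 9/8 = 17/16
7 of 15 · BBRRRRR · max L 1 · min R 17/16 = 33/32
8 of 15 · BBRRRRRR · max L 1 · min R 33/32 = 65/64
9 of 15 · BBRRRRRRR · max L 1 · min R 65/64 = 129/128
10 of 15 · BBRRRRRRRR · max L 1 · min R 129/128 = 257/256
11 of 15 · BBRRRRRRRRR · max L 1 · min R 257/256 = 513/512
12 of 15 · BBRRRRRRRRRR · max L 1 · min R 513/512 = 1025/1024
13 of 15 · BBRRRRRRRRRRR · max L 1 · min R 1025/1024 = 2049/2048
14 of 15 · BBRRRRRRRRRRRB · max L 2049/2048 · min R 1025/1024 = 4099/4096
15 of 15 · BBRRRRRRRRRRRBR · max L 2049/2048 · min R 4099/4096 = 8197/8192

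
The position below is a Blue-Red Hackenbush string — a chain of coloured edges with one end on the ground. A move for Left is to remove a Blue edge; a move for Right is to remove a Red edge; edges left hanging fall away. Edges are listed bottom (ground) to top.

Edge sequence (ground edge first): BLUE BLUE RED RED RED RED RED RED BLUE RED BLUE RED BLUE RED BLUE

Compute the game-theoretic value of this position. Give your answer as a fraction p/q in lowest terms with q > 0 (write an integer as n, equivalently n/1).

1 of 15 · B · max L 0 · min R +∞ -> 1
2 of 15 · BB · max L 1 · min R +∞ -> 2
3 of 15 · BBR · max L 1 · min R 2 -> 3/2
4 of 15 · BBRR · max L 1 · min R 3/2 -> 5/4
5 of 15 · BBRRR · max L 1 · min R 5/4 -> 9/8
6 of 15 · BBRRRR · max L 1 · min R 9/8 -> 17/16
7 of 15 · BBRRRRR · max L 1 · min R 17/16 -> 33/32
8 of 15 · BBRRRRRR · max L 1 · min R 33/32 -> 65/64
9 of 15 · BBRRRRRRB · max L 65/64 · min R 33/32 -> 131/128
10 of 15 · BBRRRRRRBR · max L 65/64 · min R 131/128 -> 261/256
11 of 15 · BBRRRRRRBRB · max L 261/256 · min R 131/128 -> 523/512
12 of 15 · BBRRRRRRBRBR · max L 261/256 · min R 523/512 -> 1045/1024
13 of 15 · BBRRRRRRBRBRB · max L 1045/1024 · min R 523/512 -> 2091/2048
14 of 15 · BBRRRRRRBRBRBR · max L 1045/1024 · min R 2091/2048 -> 4181/4096
15 of 15 · BBRRRRRRBRBRBRB · max L 4181/4096 · min R 2091/2048 -> 8363/8192

8363/8192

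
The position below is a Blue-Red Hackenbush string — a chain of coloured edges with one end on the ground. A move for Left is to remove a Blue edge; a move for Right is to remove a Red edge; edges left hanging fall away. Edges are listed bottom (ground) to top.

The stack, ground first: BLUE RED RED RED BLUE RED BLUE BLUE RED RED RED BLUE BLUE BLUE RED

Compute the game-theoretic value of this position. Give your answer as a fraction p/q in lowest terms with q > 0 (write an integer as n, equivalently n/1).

Prefix values for BLUE RED RED RED BLUE RED BLUE BLUE RED RED RED BLUE BLUE BLUE RED via {L|R} + simplicity:
edge 1 of 15 (BLUE): { 0 | none } -> 1
edge 2 of 15 (RED): { 0 | 1 } -> 1/2
edge 3 of 15 (RED): { 0 | 1/2; 1 } -> 1/4
edge 4 of 15 (RED): { 0 | 1/4; 1/2; 1 } -> 1/8
edge 5 of 15 (BLUE): { 0; 1/8 | 1/4; 1/2; 1 } -> 3/16
edge 6 of 15 (RED): { 0; 1/8 | 3/16; 1/4; 1/2; 1 } -> 5/32
edge 7 of 15 (BLUE): { 0; 1/8; 5/32 | 3/16; 1/4; 1/2; 1 } -> 11/64
edge 8 of 15 (BLUE): { 0; 1/8; 5/32; 11/64 | 3/16; 1/4; 1/2; 1 } -> 23/128
edge 9 of 15 (RED): { 0; 1/8; 5/32; 11/64 | 23/128; 3/16; 1/4; 1/2; 1 } -> 45/256
edge 10 of 15 (RED): { 0; 1/8; 5/32; 11/64 | 45/256; 23/128; 3/16; 1/4; 1/2; 1 } -> 89/512
edge 11 of 15 (RED): { 0; 1/8; 5/32; 11/64 | 89/512; 45/256; 23/128; 3/16; 1/4; 1/2; 1 } -> 177/1024
edge 12 of 15 (BLUE): { 0; 1/8; 5/32; 11/64; 177/1024 | 89/512; 45/256; 23/128; 3/16; 1/4; 1/2; 1 } -> 355/2048
edge 13 of 15 (BLUE): { 0; 1/8; 5/32; 11/64; 177/1024; 355/2048 | 89/512; 45/256; 23/128; 3/16; 1/4; 1/2; 1 } -> 711/4096
edge 14 of 15 (BLUE): { 0; 1/8; 5/32; 11/64; 177/1024; 355/2048; 711/4096 | 89/512; 45/256; 23/128; 3/16; 1/4; 1/2; 1 } -> 1423/8192
edge 15 of 15 (RED): { 0; 1/8; 5/32; 11/64; 177/1024; 355/2048; 711/4096 | 1423/8192; 89/512; 45/256; 23/128; 3/16; 1/4; 1/2; 1 } -> 2845/16384

2845/16384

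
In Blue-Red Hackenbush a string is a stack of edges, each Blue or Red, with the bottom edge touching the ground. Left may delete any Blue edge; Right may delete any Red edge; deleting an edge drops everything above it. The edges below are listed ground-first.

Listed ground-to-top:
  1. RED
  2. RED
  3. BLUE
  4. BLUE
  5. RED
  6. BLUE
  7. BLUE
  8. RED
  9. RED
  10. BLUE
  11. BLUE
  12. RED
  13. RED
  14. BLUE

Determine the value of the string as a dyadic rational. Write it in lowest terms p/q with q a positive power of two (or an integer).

-5325/4096

Recurse on prefixes of the 14-edge string RED RED BLUE BLUE RED BLUE BLUE RED RED BLUE BLUE RED RED BLUE:
1 of 14 · R · max L −∞ · min R 0 gives -1
2 of 14 · RR · max L −∞ · min R -1 gives -2
3 of 14 · RRB · max L -2 · min R -1 gives -3/2
4 of 14 · RRBB · max L -3/2 · min R -1 gives -5/4
5 of 14 · RRBBR · max L -3/2 · min R -5/4 gives -11/8
6 of 14 · RRBBRB · max L -11/8 · min R -5/4 gives -21/16
7 of 14 · RRBBRBB · max L -21/16 · min R -5/4 gives -41/32
8 of 14 · RRBBRBBR · max L -21/16 · min R -41/32 gives -83/64
9 of 14 · RRBBRBBRR · max L -21/16 · min R -83/64 gives -167/128
10 of 14 · RRBBRBBRRB · max L -167/128 · min R -83/64 gives -333/256
11 of 14 · RRBBRBBRRBB · max L -333/256 · min R -83/64 gives -665/512
12 of 14 · RRBBRBBRRBBR · max L -333/256 · min R -665/512 gives -1331/1024
13 of 14 · RRBBRBBRRBBRR · max L -333/256 · min R -1331/1024 gives -2663/2048
14 of 14 · RRBBRBBRRBBRRB · max L -2663/2048 · min R -1331/1024 gives -5325/4096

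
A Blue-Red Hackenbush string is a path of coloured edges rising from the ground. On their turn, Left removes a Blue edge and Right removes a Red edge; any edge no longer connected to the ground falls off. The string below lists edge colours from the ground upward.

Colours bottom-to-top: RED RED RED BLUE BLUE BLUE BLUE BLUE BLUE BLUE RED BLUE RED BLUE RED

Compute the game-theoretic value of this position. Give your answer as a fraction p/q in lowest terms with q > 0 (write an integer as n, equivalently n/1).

-8235/4096

R: Left { none }, Right { 0 } ⇒ simplest -1
RR: Left { none }, Right { -1 0 } ⇒ simplest -2
RRR: Left { none }, Right { -2 -1 0 } ⇒ simplest -3
RRRB: Left { -3 }, Right { -2 -1 0 } ⇒ simplest -5/2
RRRBB: Left { -3 -5/2 }, Right { -2 -1 0 } ⇒ simplest -9/4
RRRBBB: Left { -3 -5/2 -9/4 }, Right { -2 -1 0 } ⇒ simplest -17/8
RRRBBBB: Left { -3 -5/2 -9/4 -17/8 }, Right { -2 -1 0 } ⇒ simplest -33/16
RRRBBBBB: Left { -3 -5/2 -9/4 -17/8 -33/16 }, Right { -2 -1 0 } ⇒ simplest -65/32
RRRBBBBBB: Left { -3 -5/2 -9/4 -17/8 -33/16 -65/32 }, Right { -2 -1 0 } ⇒ simplest -129/64
RRRBBBBBBB: Left { -3 -5/2 -9/4 -17/8 -33/16 -65/32 -129/64 }, Right { -2 -1 0 } ⇒ simplest -257/128
RRRBBBBBBBR: Left { -3 -5/2 -9/4 -17/8 -33/16 -65/32 -129/64 }, Right { -257/128 -2 -1 0 } ⇒ simplest -515/256
RRRBBBBBBBRB: Left { -3 -5/2 -9/4 -17/8 -33/16 -65/32 -129/64 -515/256 }, Right { -257/128 -2 -1 0 } ⇒ simplest -1029/512
RRRBBBBBBBRBR: Left { -3 -5/2 -9/4 -17/8 -33/16 -65/32 -129/64 -515/256 }, Right { -1029/512 -257/128 -2 -1 0 } ⇒ simplest -2059/1024
RRRBBBBBBBRBRB: Left { -3 -5/2 -9/4 -17/8 -33/16 -65/32 -129/64 -515/256 -2059/1024 }, Right { -1029/512 -257/128 -2 -1 0 } ⇒ simplest -4117/2048
RRRBBBBBBBRBRBR: Left { -3 -5/2 -9/4 -17/8 -33/16 -65/32 -129/64 -515/256 -2059/1024 }, Right { -4117/2048 -1029/512 -257/128 -2 -1 0 } ⇒ simplest -8235/4096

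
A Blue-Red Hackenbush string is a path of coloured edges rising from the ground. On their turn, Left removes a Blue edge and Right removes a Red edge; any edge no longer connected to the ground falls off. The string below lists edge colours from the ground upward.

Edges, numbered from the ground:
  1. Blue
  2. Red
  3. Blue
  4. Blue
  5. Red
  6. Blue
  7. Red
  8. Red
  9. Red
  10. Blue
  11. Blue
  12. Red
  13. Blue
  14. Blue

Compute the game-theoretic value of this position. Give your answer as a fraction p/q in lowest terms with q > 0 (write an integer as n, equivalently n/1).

1 of 14 · B · max L 0 · min R +∞ => 1
2 of 14 · BR · max L 0 · min R 1 => 1/2
3 of 14 · BRB · max L 1/2 · min R 1 => 3/4
4 of 14 · BRBB · max L 3/4 · min R 1 => 7/8
5 of 14 · BRBBR · max L 3/4 · min R 7/8 => 13/16
6 of 14 · BRBBRB · max L 13/16 · min R 7/8 => 27/32
7 of 14 · BRBBRBR · max L 13/16 · min R 27/32 => 53/64
8 of 14 · BRBBRBRR · max L 13/16 · min R 53/64 => 105/128
9 of 14 · BRBBRBRRR · max L 13/16 · min R 105/128 => 209/256
10 of 14 · BRBBRBRRRB · max L 209/256 · min R 105/128 => 419/512
11 of 14 · BRBBRBRRRBB · max L 419/512 · min R 105/128 => 839/1024
12 of 14 · BRBBRBRRRBBR · max L 419/512 · min R 839/1024 => 1677/2048
13 of 14 · BRBBRBRRRBBRB · max L 1677/2048 · min R 839/1024 => 3355/4096
14 of 14 · BRBBRBRRRBBRBB · max L 3355/4096 · min R 839/1024 => 6711/8192

6711/8192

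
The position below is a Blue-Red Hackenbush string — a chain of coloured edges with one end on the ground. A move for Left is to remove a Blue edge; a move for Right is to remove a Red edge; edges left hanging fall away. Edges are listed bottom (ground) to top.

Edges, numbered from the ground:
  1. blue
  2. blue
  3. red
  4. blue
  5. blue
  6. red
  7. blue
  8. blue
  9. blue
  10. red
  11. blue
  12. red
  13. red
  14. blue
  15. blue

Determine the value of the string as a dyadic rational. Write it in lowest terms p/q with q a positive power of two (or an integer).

15271/8192

G(b) = { 0 |  } gives 1
G(bb) = { 0, 1 |  } gives 2
G(bbr) = { 0, 1 | 2 } gives 3/2
G(bbrb) = { 0, 1, 3/2 | 2 } gives 7/4
G(bbrbb) = { 0, 1, 3/2, 7/4 | 2 } gives 15/8
G(bbrbbr) = { 0, 1, 3/2, 7/4 | 15/8, 2 } gives 29/16
G(bbrbbrb) = { 0, 1, 3/2, 7/4, 29/16 | 15/8, 2 } gives 59/32
G(bbrbbrbb) = { 0, 1, 3/2, 7/4, 29/16, 59/32 | 15/8, 2 } gives 119/64
G(bbrbbrbbb) = { 0, 1, 3/2, 7/4, 29/16, 59/32, 119/64 | 15/8, 2 } gives 239/128
G(bbrbbrbbbr) = { 0, 1, 3/2, 7/4, 29/16, 59/32, 119/64 | 239/128, 15/8, 2 } gives 477/256
G(bbrbbrbbbrb) = { 0, 1, 3/2, 7/4, 29/16, 59/32, 119/64, 477/256 | 239/128, 15/8, 2 } gives 955/512
G(bbrbbrbbbrbr) = { 0, 1, 3/2, 7/4, 29/16, 59/32, 119/64, 477/256 | 955/512, 239/128, 15/8, 2 } gives 1909/1024
G(bbrbbrbbbrbrr) = { 0, 1, 3/2, 7/4, 29/16, 59/32, 119/64, 477/256 | 1909/1024, 955/512, 239/128, 15/8, 2 } gives 3817/2048
G(bbrbbrbbbrbrrb) = { 0, 1, 3/2, 7/4, 29/16, 59/32, 119/64, 477/256, 3817/2048 | 1909/1024, 955/512, 239/128, 15/8, 2 } gives 7635/4096
G(bbrbbrbbbrbrrbb) = { 0, 1, 3/2, 7/4, 29/16, 59/32, 119/64, 477/256, 3817/2048, 7635/4096 | 1909/1024, 955/512, 239/128, 15/8, 2 } gives 15271/8192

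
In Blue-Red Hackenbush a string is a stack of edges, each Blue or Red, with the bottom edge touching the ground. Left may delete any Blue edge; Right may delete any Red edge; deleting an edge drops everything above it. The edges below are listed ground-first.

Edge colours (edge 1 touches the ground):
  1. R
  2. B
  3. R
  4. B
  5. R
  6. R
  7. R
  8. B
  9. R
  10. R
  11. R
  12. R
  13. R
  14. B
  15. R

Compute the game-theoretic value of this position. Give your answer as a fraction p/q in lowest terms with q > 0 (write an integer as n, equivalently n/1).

Build G(s[:k]) for k = 1..15, string s = R B R B R R R B R R R R R B R.
edge 1 of 15 (R): { · | 0 } ⇒ -1
edge 2 of 15 (B): { -1 | 0 } ⇒ -1/2
edge 3 of 15 (R): { -1 | -1/2,0 } ⇒ -3/4
edge 4 of 15 (B): { -1,-3/4 | -1/2,0 } ⇒ -5/8
edge 5 of 15 (R): { -1,-3/4 | -5/8,-1/2,0 } ⇒ -11/16
edge 6 of 15 (R): { -1,-3/4 | -11/16,-5/8,-1/2,0 } ⇒ -23/32
edge 7 of 15 (R): { -1,-3/4 | -23/32,-11/16,-5/8,-1/2,0 } ⇒ -47/64
edge 8 of 15 (B): { -1,-3/4,-47/64 | -23/32,-11/16,-5/8,-1/2,0 } ⇒ -93/128
edge 9 of 15 (R): { -1,-3/4,-47/64 | -93/128,-23/32,-11/16,-5/8,-1/2,0 } ⇒ -187/256
edge 10 of 15 (R): { -1,-3/4,-47/64 | -187/256,-93/128,-23/32,-11/16,-5/8,-1/2,0 } ⇒ -375/512
edge 11 of 15 (R): { -1,-3/4,-47/64 | -375/512,-187/256,-93/128,-23/32,-11/16,-5/8,-1/2,0 } ⇒ -751/1024
edge 12 of 15 (R): { -1,-3/4,-47/64 | -751/1024,-375/512,-187/256,-93/128,-23/32,-11/16,-5/8,-1/2,0 } ⇒ -1503/2048
edge 13 of 15 (R): { -1,-3/4,-47/64 | -1503/2048,-751/1024,-375/512,-187/256,-93/128,-23/32,-11/16,-5/8,-1/2,0 } ⇒ -3007/4096
edge 14 of 15 (B): { -1,-3/4,-47/64,-3007/4096 | -1503/2048,-751/1024,-375/512,-187/256,-93/128,-23/32,-11/16,-5/8,-1/2,0 } ⇒ -6013/8192
edge 15 of 15 (R): { -1,-3/4,-47/64,-3007/4096 | -6013/8192,-1503/2048,-751/1024,-375/512,-187/256,-93/128,-23/32,-11/16,-5/8,-1/2,0 } ⇒ -12027/16384

-12027/16384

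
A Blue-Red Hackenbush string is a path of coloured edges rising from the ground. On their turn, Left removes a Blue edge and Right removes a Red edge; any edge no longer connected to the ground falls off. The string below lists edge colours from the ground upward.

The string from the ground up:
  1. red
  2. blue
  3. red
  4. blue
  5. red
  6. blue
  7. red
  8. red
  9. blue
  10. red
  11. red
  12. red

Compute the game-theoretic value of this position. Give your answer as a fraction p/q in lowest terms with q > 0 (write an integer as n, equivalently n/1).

step 1: add red to get r; options L={ · } R={ 0 } → -1
step 2: add blue to get rb; options L={ -1 } R={ 0 } → -1/2
step 3: add red to get rbr; options L={ -1 } R={ -1/2; 0 } → -3/4
step 4: add blue to get rbrb; options L={ -1; -3/4 } R={ -1/2; 0 } → -5/8
step 5: add red to get rbrbr; options L={ -1; -3/4 } R={ -5/8; -1/2; 0 } → -11/16
step 6: add blue to get rbrbrb; options L={ -1; -3/4; -11/16 } R={ -5/8; -1/2; 0 } → -21/32
step 7: add red to get rbrbrbr; options L={ -1; -3/4; -11/16 } R={ -21/32; -5/8; -1/2; 0 } → -43/64
step 8: add red to get rbrbrbrr; options L={ -1; -3/4; -11/16 } R={ -43/64; -21/32; -5/8; -1/2; 0 } → -87/128
step 9: add blue to get rbrbrbrrb; options L={ -1; -3/4; -11/16; -87/128 } R={ -43/64; -21/32; -5/8; -1/2; 0 } → -173/256
step 10: add red to get rbrbrbrrbr; options L={ -1; -3/4; -11/16; -87/128 } R={ -173/256; -43/64; -21/32; -5/8; -1/2; 0 } → -347/512
step 11: add red to get rbrbrbrrbrr; options L={ -1; -3/4; -11/16; -87/128 } R={ -347/512; -173/256; -43/64; -21/32; -5/8; -1/2; 0 } → -695/1024
step 12: add red to get rbrbrbrrbrrr; options L={ -1; -3/4; -11/16; -87/128 } R={ -695/1024; -347/512; -173/256; -43/64; -21/32; -5/8; -1/2; 0 } → -1391/2048

-1391/2048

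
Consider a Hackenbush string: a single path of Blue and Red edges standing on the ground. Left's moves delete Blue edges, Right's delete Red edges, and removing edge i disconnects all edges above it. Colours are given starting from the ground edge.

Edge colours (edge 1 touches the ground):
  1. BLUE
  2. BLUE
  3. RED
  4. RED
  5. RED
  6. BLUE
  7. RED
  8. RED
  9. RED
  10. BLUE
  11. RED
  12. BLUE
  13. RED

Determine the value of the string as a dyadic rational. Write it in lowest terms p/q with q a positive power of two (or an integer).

edge 1 of 13 (BLUE): { 0 | none } — 1
edge 2 of 13 (BLUE): { 0, 1 | none } — 2
edge 3 of 13 (RED): { 0, 1 | 2 } — 3/2
edge 4 of 13 (RED): { 0, 1 | 3/2, 2 } — 5/4
edge 5 of 13 (RED): { 0, 1 | 5/4, 3/2, 2 } — 9/8
edge 6 of 13 (BLUE): { 0, 1, 9/8 | 5/4, 3/2, 2 } — 19/16
edge 7 of 13 (RED): { 0, 1, 9/8 | 19/16, 5/4, 3/2, 2 } — 37/32
edge 8 of 13 (RED): { 0, 1, 9/8 | 37/32, 19/16, 5/4, 3/2, 2 } — 73/64
edge 9 of 13 (RED): { 0, 1, 9/8 | 73/64, 37/32, 19/16, 5/4, 3/2, 2 } — 145/128
edge 10 of 13 (BLUE): { 0, 1, 9/8, 145/128 | 73/64, 37/32, 19/16, 5/4, 3/2, 2 } — 291/256
edge 11 of 13 (RED): { 0, 1, 9/8, 145/128 | 291/256, 73/64, 37/32, 19/16, 5/4, 3/2, 2 } — 581/512
edge 12 of 13 (BLUE): { 0, 1, 9/8, 145/128, 581/512 | 291/256, 73/64, 37/32, 19/16, 5/4, 3/2, 2 } — 1163/1024
edge 13 of 13 (RED): { 0, 1, 9/8, 145/128, 581/512 | 1163/1024, 291/256, 73/64, 37/32, 19/16, 5/4, 3/2, 2 } — 2325/2048

2325/2048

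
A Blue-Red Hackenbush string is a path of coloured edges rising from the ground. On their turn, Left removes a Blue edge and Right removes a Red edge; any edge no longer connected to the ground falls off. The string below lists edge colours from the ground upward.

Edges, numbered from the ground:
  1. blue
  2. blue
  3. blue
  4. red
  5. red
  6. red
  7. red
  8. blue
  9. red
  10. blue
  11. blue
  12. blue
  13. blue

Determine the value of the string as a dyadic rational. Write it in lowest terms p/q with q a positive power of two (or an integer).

v(b) = { 0 | (no moves) } so 1
v(bb) = { 0; 1 | (no moves) } so 2
v(bbb) = { 0; 1; 2 | (no moves) } so 3
v(bbbr) = { 0; 1; 2 | 3 } so 5/2
v(bbbrr) = { 0; 1; 2 | 5/2; 3 } so 9/4
v(bbbrrr) = { 0; 1; 2 | 9/4; 5/2; 3 } so 17/8
v(bbbrrrr) = { 0; 1; 2 | 17/8; 9/4; 5/2; 3 } so 33/16
v(bbbrrrrb) = { 0; 1; 2; 33/16 | 17/8; 9/4; 5/2; 3 } so 67/32
v(bbbrrrrbr) = { 0; 1; 2; 33/16 | 67/32; 17/8; 9/4; 5/2; 3 } so 133/64
v(bbbrrrrbrb) = { 0; 1; 2; 33/16; 133/64 | 67/32; 17/8; 9/4; 5/2; 3 } so 267/128
v(bbbrrrrbrbb) = { 0; 1; 2; 33/16; 133/64; 267/128 | 67/32; 17/8; 9/4; 5/2; 3 } so 535/256
v(bbbrrrrbrbbb) = { 0; 1; 2; 33/16; 133/64; 267/128; 535/256 | 67/32; 17/8; 9/4; 5/2; 3 } so 1071/512
v(bbbrrrrbrbbbb) = { 0; 1; 2; 33/16; 133/64; 267/128; 535/256; 1071/512 | 67/32; 17/8; 9/4; 5/2; 3 } so 2143/1024

2143/1024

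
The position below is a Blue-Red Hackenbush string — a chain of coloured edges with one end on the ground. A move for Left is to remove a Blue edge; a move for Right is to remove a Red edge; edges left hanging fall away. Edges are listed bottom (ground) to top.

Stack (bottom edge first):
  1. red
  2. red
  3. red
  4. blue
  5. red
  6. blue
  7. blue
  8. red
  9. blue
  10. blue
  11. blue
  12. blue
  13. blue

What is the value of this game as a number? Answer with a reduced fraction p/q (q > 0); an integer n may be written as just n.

-2625/1024

r: Left { none }, Right { 0 } gives simplest -1
rr: Left { none }, Right { -1 0 } gives simplest -2
rrr: Left { none }, Right { -2 -1 0 } gives simplest -3
rrrb: Left { -3 }, Right { -2 -1 0 } gives simplest -5/2
rrrbr: Left { -3 }, Right { -5/2 -2 -1 0 } gives simplest -11/4
rrrbrb: Left { -3 -11/4 }, Right { -5/2 -2 -1 0 } gives simplest -21/8
rrrbrbb: Left { -3 -11/4 -21/8 }, Right { -5/2 -2 -1 0 } gives simplest -41/16
rrrbrbbr: Left { -3 -11/4 -21/8 }, Right { -41/16 -5/2 -2 -1 0 } gives simplest -83/32
rrrbrbbrb: Left { -3 -11/4 -21/8 -83/32 }, Right { -41/16 -5/2 -2 -1 0 } gives simplest -165/64
rrrbrbbrbb: Left { -3 -11/4 -21/8 -83/32 -165/64 }, Right { -41/16 -5/2 -2 -1 0 } gives simplest -329/128
rrrbrbbrbbb: Left { -3 -11/4 -21/8 -83/32 -165/64 -329/128 }, Right { -41/16 -5/2 -2 -1 0 } gives simplest -657/256
rrrbrbbrbbbb: Left { -3 -11/4 -21/8 -83/32 -165/64 -329/128 -657/256 }, Right { -41/16 -5/2 -2 -1 0 } gives simplest -1313/512
rrrbrbbrbbbbb: Left { -3 -11/4 -21/8 -83/32 -165/64 -329/128 -657/256 -1313/512 }, Right { -41/16 -5/2 -2 -1 0 } gives simplest -2625/1024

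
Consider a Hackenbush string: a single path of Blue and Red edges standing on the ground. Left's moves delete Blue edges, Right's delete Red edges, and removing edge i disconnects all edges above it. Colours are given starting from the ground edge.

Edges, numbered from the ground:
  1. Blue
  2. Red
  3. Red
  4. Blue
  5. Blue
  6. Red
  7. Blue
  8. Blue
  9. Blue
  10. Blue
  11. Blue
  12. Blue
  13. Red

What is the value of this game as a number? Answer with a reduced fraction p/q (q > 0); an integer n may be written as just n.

Recurse on prefixes of the 13-edge string Blue Red Red Blue Blue Red Blue Blue Blue Blue Blue Blue Red:
val_1 [B]  L=[0]  R=[∅]  gives 1
val_2 [BR]  L=[0]  R=[1]  gives 1/2
val_3 [BRR]  L=[0]  R=[1/2 1]  gives 1/4
val_4 [BRRB]  L=[0 1/4]  R=[1/2 1]  gives 3/8
val_5 [BRRBB]  L=[0 1/4 3/8]  R=[1/2 1]  gives 7/16
val_6 [BRRBBR]  L=[0 1/4 3/8]  R=[7/16 1/2 1]  gives 13/32
val_7 [BRRBBRB]  L=[0 1/4 3/8 13/32]  R=[7/16 1/2 1]  gives 27/64
val_8 [BRRBBRBB]  L=[0 1/4 3/8 13/32 27/64]  R=[7/16 1/2 1]  gives 55/128
val_9 [BRRBBRBBB]  L=[0 1/4 3/8 13/32 27/64 55/128]  R=[7/16 1/2 1]  gives 111/256
val_10 [BRRBBRBBBB]  L=[0 1/4 3/8 13/32 27/64 55/128 111/256]  R=[7/16 1/2 1]  gives 223/512
val_11 [BRRBBRBBBBB]  L=[0 1/4 3/8 13/32 27/64 55/128 111/256 223/512]  R=[7/16 1/2 1]  gives 447/1024
val_12 [BRRBBRBBBBBB]  L=[0 1/4 3/8 13/32 27/64 55/128 111/256 223/512 447/1024]  R=[7/16 1/2 1]  gives 895/2048
val_13 [BRRBBRBBBBBBR]  L=[0 1/4 3/8 13/32 27/64 55/128 111/256 223/512 447/1024]  R=[895/2048 7/16 1/2 1]  gives 1789/4096

1789/4096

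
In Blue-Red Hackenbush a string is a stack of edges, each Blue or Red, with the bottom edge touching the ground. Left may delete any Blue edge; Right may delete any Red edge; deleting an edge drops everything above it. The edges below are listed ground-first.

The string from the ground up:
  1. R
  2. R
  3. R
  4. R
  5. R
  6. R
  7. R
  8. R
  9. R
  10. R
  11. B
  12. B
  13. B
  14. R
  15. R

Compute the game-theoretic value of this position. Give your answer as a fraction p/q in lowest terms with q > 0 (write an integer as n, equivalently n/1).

Build v(s[:k]) for k = 1..15, string s = R R R R R R R R R R B B B R R.
v(R) = { · | 0 } => -1
v(RR) = { · | -1; 0 } => -2
v(RRR) = { · | -2; -1; 0 } => -3
v(RRRR) = { · | -3; -2; -1; 0 } => -4
v(RRRRR) = { · | -4; -3; -2; -1; 0 } => -5
v(RRRRRR) = { · | -5; -4; -3; -2; -1; 0 } => -6
v(RRRRRRR) = { · | -6; -5; -4; -3; -2; -1; 0 } => -7
v(RRRRRRRR) = { · | -7; -6; -5; -4; -3; -2; -1; 0 } => -8
v(RRRRRRRRR) = { · | -8; -7; -6; -5; -4; -3; -2; -1; 0 } => -9
v(RRRRRRRRRR) = { · | -9; -8; -7; -6; -5; -4; -3; -2; -1; 0 } => -10
v(RRRRRRRRRRB) = { -10 | -9; -8; -7; -6; -5; -4; -3; -2; -1; 0 } => -19/2
v(RRRRRRRRRRBB) = { -10; -19/2 | -9; -8; -7; -6; -5; -4; -3; -2; -1; 0 } => -37/4
v(RRRRRRRRRRBBB) = { -10; -19/2; -37/4 | -9; -8; -7; -6; -5; -4; -3; -2; -1; 0 } => -73/8
v(RRRRRRRRRRBBBR) = { -10; -19/2; -37/4 | -73/8; -9; -8; -7; -6; -5; -4; -3; -2; -1; 0 } => -147/16
v(RRRRRRRRRRBBBRR) = { -10; -19/2; -37/4 | -147/16; -73/8; -9; -8; -7; -6; -5; -4; -3; -2; -1; 0 } => -295/32

-295/32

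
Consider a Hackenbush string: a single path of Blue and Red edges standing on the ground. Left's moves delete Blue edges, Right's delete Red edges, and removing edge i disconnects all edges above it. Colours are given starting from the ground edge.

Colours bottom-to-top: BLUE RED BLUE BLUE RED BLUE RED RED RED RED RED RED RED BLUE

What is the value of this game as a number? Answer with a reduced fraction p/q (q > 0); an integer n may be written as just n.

6659/8192

Prefix values for BLUE RED BLUE BLUE RED BLUE RED RED RED RED RED RED RED BLUE via {L|R} + simplicity:
step 1: add BLUE to get B; options L={ 0 } R={ ∅ } → 1
step 2: add RED to get BR; options L={ 0 } R={ 1 } → 1/2
step 3: add BLUE to get BRB; options L={ 0; 1/2 } R={ 1 } → 3/4
step 4: add BLUE to get BRBB; options L={ 0; 1/2; 3/4 } R={ 1 } → 7/8
step 5: add RED to get BRBBR; options L={ 0; 1/2; 3/4 } R={ 7/8; 1 } → 13/16
step 6: add BLUE to get BRBBRB; options L={ 0; 1/2; 3/4; 13/16 } R={ 7/8; 1 } → 27/32
step 7: add RED to get BRBBRBR; options L={ 0; 1/2; 3/4; 13/16 } R={ 27/32; 7/8; 1 } → 53/64
step 8: add RED to get BRBBRBRR; options L={ 0; 1/2; 3/4; 13/16 } R={ 53/64; 27/32; 7/8; 1 } → 105/128
step 9: add RED to get BRBBRBRRR; options L={ 0; 1/2; 3/4; 13/16 } R={ 105/128; 53/64; 27/32; 7/8; 1 } → 209/256
step 10: add RED to get BRBBRBRRRR; options L={ 0; 1/2; 3/4; 13/16 } R={ 209/256; 105/128; 53/64; 27/32; 7/8; 1 } → 417/512
step 11: add RED to get BRBBRBRRRRR; options L={ 0; 1/2; 3/4; 13/16 } R={ 417/512; 209/256; 105/128; 53/64; 27/32; 7/8; 1 } → 833/1024
step 12: add RED to get BRBBRBRRRRRR; options L={ 0; 1/2; 3/4; 13/16 } R={ 833/1024; 417/512; 209/256; 105/128; 53/64; 27/32; 7/8; 1 } → 1665/2048
step 13: add RED to get BRBBRBRRRRRRR; options L={ 0; 1/2; 3/4; 13/16 } R={ 1665/2048; 833/1024; 417/512; 209/256; 105/128; 53/64; 27/32; 7/8; 1 } → 3329/4096
step 14: add BLUE to get BRBBRBRRRRRRRB; options L={ 0; 1/2; 3/4; 13/16; 3329/4096 } R={ 1665/2048; 833/1024; 417/512; 209/256; 105/128; 53/64; 27/32; 7/8; 1 } → 6659/8192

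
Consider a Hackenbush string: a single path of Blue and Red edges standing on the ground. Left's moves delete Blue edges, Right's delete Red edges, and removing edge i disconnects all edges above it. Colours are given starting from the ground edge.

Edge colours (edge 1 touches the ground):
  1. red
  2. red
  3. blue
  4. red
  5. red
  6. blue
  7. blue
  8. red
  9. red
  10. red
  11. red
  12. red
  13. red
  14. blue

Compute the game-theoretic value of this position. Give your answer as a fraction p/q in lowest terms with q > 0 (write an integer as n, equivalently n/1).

Build val(s[:k]) for k = 1..14, string s = red red blue red red blue blue red red red red red red blue.
edge 1 of 14 (red): {  | 0 } ⇒ -1
edge 2 of 14 (red): {  | -1,0 } ⇒ -2
edge 3 of 14 (blue): { -2 | -1,0 } ⇒ -3/2
edge 4 of 14 (red): { -2 | -3/2,-1,0 } ⇒ -7/4
edge 5 of 14 (red): { -2 | -7/4,-3/2,-1,0 } ⇒ -15/8
edge 6 of 14 (blue): { -2,-15/8 | -7/4,-3/2,-1,0 } ⇒ -29/16
edge 7 of 14 (blue): { -2,-15/8,-29/16 | -7/4,-3/2,-1,0 } ⇒ -57/32
edge 8 of 14 (red): { -2,-15/8,-29/16 | -57/32,-7/4,-3/2,-1,0 } ⇒ -115/64
edge 9 of 14 (red): { -2,-15/8,-29/16 | -115/64,-57/32,-7/4,-3/2,-1,0 } ⇒ -231/128
edge 10 of 14 (red): { -2,-15/8,-29/16 | -231/128,-115/64,-57/32,-7/4,-3/2,-1,0 } ⇒ -463/256
edge 11 of 14 (red): { -2,-15/8,-29/16 | -463/256,-231/128,-115/64,-57/32,-7/4,-3/2,-1,0 } ⇒ -927/512
edge 12 of 14 (red): { -2,-15/8,-29/16 | -927/512,-463/256,-231/128,-115/64,-57/32,-7/4,-3/2,-1,0 } ⇒ -1855/1024
edge 13 of 14 (red): { -2,-15/8,-29/16 | -1855/1024,-927/512,-463/256,-231/128,-115/64,-57/32,-7/4,-3/2,-1,0 } ⇒ -3711/2048
edge 14 of 14 (blue): { -2,-15/8,-29/16,-3711/2048 | -1855/1024,-927/512,-463/256,-231/128,-115/64,-57/32,-7/4,-3/2,-1,0 } ⇒ -7421/4096

-7421/4096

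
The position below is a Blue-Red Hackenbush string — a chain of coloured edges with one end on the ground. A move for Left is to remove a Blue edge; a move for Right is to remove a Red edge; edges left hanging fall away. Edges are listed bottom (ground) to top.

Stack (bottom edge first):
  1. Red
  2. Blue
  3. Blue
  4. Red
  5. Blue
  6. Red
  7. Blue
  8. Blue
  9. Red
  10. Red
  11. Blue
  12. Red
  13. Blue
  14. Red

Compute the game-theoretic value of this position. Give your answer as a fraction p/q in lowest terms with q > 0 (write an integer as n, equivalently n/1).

-2667/8192

Recurse on prefixes of the 14-edge string Red Blue Blue Red Blue Red Blue Blue Red Red Blue Red Blue Red:
value(R) = { · | 0 } gives -1
value(RB) = { -1 | 0 } gives -1/2
value(RBB) = { -1,-1/2 | 0 } gives -1/4
value(RBBR) = { -1,-1/2 | -1/4,0 } gives -3/8
value(RBBRB) = { -1,-1/2,-3/8 | -1/4,0 } gives -5/16
value(RBBRBR) = { -1,-1/2,-3/8 | -5/16,-1/4,0 } gives -11/32
value(RBBRBRB) = { -1,-1/2,-3/8,-11/32 | -5/16,-1/4,0 } gives -21/64
value(RBBRBRBB) = { -1,-1/2,-3/8,-11/32,-21/64 | -5/16,-1/4,0 } gives -41/128
value(RBBRBRBBR) = { -1,-1/2,-3/8,-11/32,-21/64 | -41/128,-5/16,-1/4,0 } gives -83/256
value(RBBRBRBBRR) = { -1,-1/2,-3/8,-11/32,-21/64 | -83/256,-41/128,-5/16,-1/4,0 } gives -167/512
value(RBBRBRBBRRB) = { -1,-1/2,-3/8,-11/32,-21/64,-167/512 | -83/256,-41/128,-5/16,-1/4,0 } gives -333/1024
value(RBBRBRBBRRBR) = { -1,-1/2,-3/8,-11/32,-21/64,-167/512 | -333/1024,-83/256,-41/128,-5/16,-1/4,0 } gives -667/2048
value(RBBRBRBBRRBRB) = { -1,-1/2,-3/8,-11/32,-21/64,-167/512,-667/2048 | -333/1024,-83/256,-41/128,-5/16,-1/4,0 } gives -1333/4096
value(RBBRBRBBRRBRBR) = { -1,-1/2,-3/8,-11/32,-21/64,-167/512,-667/2048 | -1333/4096,-333/1024,-83/256,-41/128,-5/16,-1/4,0 } gives -2667/8192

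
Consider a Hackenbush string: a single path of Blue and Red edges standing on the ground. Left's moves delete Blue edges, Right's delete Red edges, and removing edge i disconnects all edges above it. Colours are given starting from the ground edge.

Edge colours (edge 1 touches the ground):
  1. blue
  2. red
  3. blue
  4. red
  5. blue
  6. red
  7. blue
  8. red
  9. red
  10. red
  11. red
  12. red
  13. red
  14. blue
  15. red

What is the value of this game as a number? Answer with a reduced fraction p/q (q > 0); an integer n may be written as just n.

edge 1 of 15 (blue): { 0 | ∅ } ⇒ 1
edge 2 of 15 (red): { 0 | 1 } ⇒ 1/2
edge 3 of 15 (blue): { 0 1/2 | 1 } ⇒ 3/4
edge 4 of 15 (red): { 0 1/2 | 3/4 1 } ⇒ 5/8
edge 5 of 15 (blue): { 0 1/2 5/8 | 3/4 1 } ⇒ 11/16
edge 6 of 15 (red): { 0 1/2 5/8 | 11/16 3/4 1 } ⇒ 21/32
edge 7 of 15 (blue): { 0 1/2 5/8 21/32 | 11/16 3/4 1 } ⇒ 43/64
edge 8 of 15 (red): { 0 1/2 5/8 21/32 | 43/64 11/16 3/4 1 } ⇒ 85/128
edge 9 of 15 (red): { 0 1/2 5/8 21/32 | 85/128 43/64 11/16 3/4 1 } ⇒ 169/256
edge 10 of 15 (red): { 0 1/2 5/8 21/32 | 169/256 85/128 43/64 11/16 3/4 1 } ⇒ 337/512
edge 11 of 15 (red): { 0 1/2 5/8 21/32 | 337/512 169/256 85/128 43/64 11/16 3/4 1 } ⇒ 673/1024
edge 12 of 15 (red): { 0 1/2 5/8 21/32 | 673/1024 337/512 169/256 85/128 43/64 11/16 3/4 1 } ⇒ 1345/2048
edge 13 of 15 (red): { 0 1/2 5/8 21/32 | 1345/2048 673/1024 337/512 169/256 85/128 43/64 11/16 3/4 1 } ⇒ 2689/4096
edge 14 of 15 (blue): { 0 1/2 5/8 21/32 2689/4096 | 1345/2048 673/1024 337/512 169/256 85/128 43/64 11/16 3/4 1 } ⇒ 5379/8192
edge 15 of 15 (red): { 0 1/2 5/8 21/32 2689/4096 | 5379/8192 1345/2048 673/1024 337/512 169/256 85/128 43/64 11/16 3/4 1 } ⇒ 10757/16384

10757/16384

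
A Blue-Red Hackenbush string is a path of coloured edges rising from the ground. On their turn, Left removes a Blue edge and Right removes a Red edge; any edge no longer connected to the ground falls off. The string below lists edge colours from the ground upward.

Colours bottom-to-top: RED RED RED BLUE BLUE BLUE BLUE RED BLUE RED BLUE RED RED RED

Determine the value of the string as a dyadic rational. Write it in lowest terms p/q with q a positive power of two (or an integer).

-4271/2048

edge 1 of 14 (RED): { ∅ | 0 } gives -1
edge 2 of 14 (RED): { ∅ | -1, 0 } gives -2
edge 3 of 14 (RED): { ∅ | -2, -1, 0 } gives -3
edge 4 of 14 (BLUE): { -3 | -2, -1, 0 } gives -5/2
edge 5 of 14 (BLUE): { -3, -5/2 | -2, -1, 0 } gives -9/4
edge 6 of 14 (BLUE): { -3, -5/2, -9/4 | -2, -1, 0 } gives -17/8
edge 7 of 14 (BLUE): { -3, -5/2, -9/4, -17/8 | -2, -1, 0 } gives -33/16
edge 8 of 14 (RED): { -3, -5/2, -9/4, -17/8 | -33/16, -2, -1, 0 } gives -67/32
edge 9 of 14 (BLUE): { -3, -5/2, -9/4, -17/8, -67/32 | -33/16, -2, -1, 0 } gives -133/64
edge 10 of 14 (RED): { -3, -5/2, -9/4, -17/8, -67/32 | -133/64, -33/16, -2, -1, 0 } gives -267/128
edge 11 of 14 (BLUE): { -3, -5/2, -9/4, -17/8, -67/32, -267/128 | -133/64, -33/16, -2, -1, 0 } gives -533/256
edge 12 of 14 (RED): { -3, -5/2, -9/4, -17/8, -67/32, -267/128 | -533/256, -133/64, -33/16, -2, -1, 0 } gives -1067/512
edge 13 of 14 (RED): { -3, -5/2, -9/4, -17/8, -67/32, -267/128 | -1067/512, -533/256, -133/64, -33/16, -2, -1, 0 } gives -2135/1024
edge 14 of 14 (RED): { -3, -5/2, -9/4, -17/8, -67/32, -267/128 | -2135/1024, -1067/512, -533/256, -133/64, -33/16, -2, -1, 0 } gives -4271/2048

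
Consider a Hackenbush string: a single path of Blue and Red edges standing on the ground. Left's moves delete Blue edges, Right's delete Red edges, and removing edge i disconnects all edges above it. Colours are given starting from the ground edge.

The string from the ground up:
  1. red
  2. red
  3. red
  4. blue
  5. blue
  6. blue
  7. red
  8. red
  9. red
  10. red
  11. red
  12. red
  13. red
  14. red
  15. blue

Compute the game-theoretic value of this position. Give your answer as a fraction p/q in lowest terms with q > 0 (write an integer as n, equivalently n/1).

-9213/4096

1 of 15 · r · max L −∞ · min R 0 => -1
2 of 15 · rr · max L −∞ · min R -1 => -2
3 of 15 · rrr · max L −∞ · min R -2 => -3
4 of 15 · rrrb · max L -3 · min R -2 => -5/2
5 of 15 · rrrbb · max L -5/2 · min R -2 => -9/4
6 of 15 · rrrbbb · max L -9/4 · min R -2 => -17/8
7 of 15 · rrrbbbr · max L -9/4 · min R -17/8 => -35/16
8 of 15 · rrrbbbrr · max L -9/4 · min R -35/16 => -71/32
9 of 15 · rrrbbbrrr · max L -9/4 · min R -71/32 => -143/64
10 of 15 · rrrbbbrrrr · max L -9/4 · min R -143/64 => -287/128
11 of 15 · rrrbbbrrrrr · max L -9/4 · min R -287/128 => -575/256
12 of 15 · rrrbbbrrrrrr · max L -9/4 · min R -575/256 => -1151/512
13 of 15 · rrrbbbrrrrrrr · max L -9/4 · min R -1151/512 => -2303/1024
14 of 15 · rrrbbbrrrrrrrr · max L -9/4 · min R -2303/1024 => -4607/2048
15 of 15 · rrrbbbrrrrrrrrb · max L -4607/2048 · min R -2303/1024 => -9213/4096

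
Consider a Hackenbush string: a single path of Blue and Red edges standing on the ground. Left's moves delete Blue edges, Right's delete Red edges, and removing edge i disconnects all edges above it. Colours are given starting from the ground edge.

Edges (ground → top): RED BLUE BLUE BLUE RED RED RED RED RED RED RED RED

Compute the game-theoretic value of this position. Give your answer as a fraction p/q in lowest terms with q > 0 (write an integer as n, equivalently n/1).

Build value(s[:k]) for k = 1..12, string s = RED BLUE BLUE BLUE RED RED RED RED RED RED RED RED.
R: Left { (no moves) }, Right { 0 } => simplest -1
RB: Left { -1 }, Right { 0 } => simplest -1/2
RBB: Left { -1,-1/2 }, Right { 0 } => simplest -1/4
RBBB: Left { -1,-1/2,-1/4 }, Right { 0 } => simplest -1/8
RBBBR: Left { -1,-1/2,-1/4 }, Right { -1/8,0 } => simplest -3/16
RBBBRR: Left { -1,-1/2,-1/4 }, Right { -3/16,-1/8,0 } => simplest -7/32
RBBBRRR: Left { -1,-1/2,-1/4 }, Right { -7/32,-3/16,-1/8,0 } => simplest -15/64
RBBBRRRR: Left { -1,-1/2,-1/4 }, Right { -15/64,-7/32,-3/16,-1/8,0 } => simplest -31/128
RBBBRRRRR: Left { -1,-1/2,-1/4 }, Right { -31/128,-15/64,-7/32,-3/16,-1/8,0 } => simplest -63/256
RBBBRRRRRR: Left { -1,-1/2,-1/4 }, Right { -63/256,-31/128,-15/64,-7/32,-3/16,-1/8,0 } => simplest -127/512
RBBBRRRRRRR: Left { -1,-1/2,-1/4 }, Right { -127/512,-63/256,-31/128,-15/64,-7/32,-3/16,-1/8,0 } => simplest -255/1024
RBBBRRRRRRRR: Left { -1,-1/2,-1/4 }, Right { -255/1024,-127/512,-63/256,-31/128,-15/64,-7/32,-3/16,-1/8,0 } => simplest -511/2048

-511/2048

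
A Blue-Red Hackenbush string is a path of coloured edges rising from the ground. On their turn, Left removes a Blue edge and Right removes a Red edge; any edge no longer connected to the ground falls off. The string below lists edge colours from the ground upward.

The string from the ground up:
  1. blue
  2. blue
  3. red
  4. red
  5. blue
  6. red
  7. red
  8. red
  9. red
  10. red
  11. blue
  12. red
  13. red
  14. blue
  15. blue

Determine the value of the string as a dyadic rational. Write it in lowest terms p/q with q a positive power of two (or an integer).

val_1 [b]  L=[0]  R=[—]  => 1
val_2 [bb]  L=[0,1]  R=[—]  => 2
val_3 [bbr]  L=[0,1]  R=[2]  => 3/2
val_4 [bbrr]  L=[0,1]  R=[3/2,2]  => 5/4
val_5 [bbrrb]  L=[0,1,5/4]  R=[3/2,2]  => 11/8
val_6 [bbrrbr]  L=[0,1,5/4]  R=[11/8,3/2,2]  => 21/16
val_7 [bbrrbrr]  L=[0,1,5/4]  R=[21/16,11/8,3/2,2]  => 41/32
val_8 [bbrrbrrr]  L=[0,1,5/4]  R=[41/32,21/16,11/8,3/2,2]  => 81/64
val_9 [bbrrbrrrr]  L=[0,1,5/4]  R=[81/64,41/32,21/16,11/8,3/2,2]  => 161/128
val_10 [bbrrbrrrrr]  L=[0,1,5/4]  R=[161/128,81/64,41/32,21/16,11/8,3/2,2]  => 321/256
val_11 [bbrrbrrrrrb]  L=[0,1,5/4,321/256]  R=[161/128,81/64,41/32,21/16,11/8,3/2,2]  => 643/512
val_12 [bbrrbrrrrrbr]  L=[0,1,5/4,321/256]  R=[643/512,161/128,81/64,41/32,21/16,11/8,3/2,2]  => 1285/1024
val_13 [bbrrbrrrrrbrr]  L=[0,1,5/4,321/256]  R=[1285/1024,643/512,161/128,81/64,41/32,21/16,11/8,3/2,2]  => 2569/2048
val_14 [bbrrbrrrrrbrrb]  L=[0,1,5/4,321/256,2569/2048]  R=[1285/1024,643/512,161/128,81/64,41/32,21/16,11/8,3/2,2]  => 5139/4096
val_15 [bbrrbrrrrrbrrbb]  L=[0,1,5/4,321/256,2569/2048,5139/4096]  R=[1285/1024,643/512,161/128,81/64,41/32,21/16,11/8,3/2,2]  => 10279/8192

10279/8192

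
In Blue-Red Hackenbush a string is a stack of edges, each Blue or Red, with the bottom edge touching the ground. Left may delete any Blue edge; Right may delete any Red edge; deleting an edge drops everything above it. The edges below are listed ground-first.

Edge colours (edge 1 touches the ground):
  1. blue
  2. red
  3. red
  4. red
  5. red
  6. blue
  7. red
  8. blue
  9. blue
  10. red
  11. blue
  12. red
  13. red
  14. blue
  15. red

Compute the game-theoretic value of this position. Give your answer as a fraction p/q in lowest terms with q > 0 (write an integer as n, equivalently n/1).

Prefix values for blue red red red red blue red blue blue red blue red red blue red via {L|R} + simplicity:
1 of 15 · b · max L 0 · min R +∞ => 1
2 of 15 · br · max L 0 · min R 1 => 1/2
3 of 15 · brr · max L 0 · min R 1/2 => 1/4
4 of 15 · brrr · max L 0 · min R 1/4 => 1/8
5 of 15 · brrrr · max L 0 · min R 1/8 => 1/16
6 of 15 · brrrrb · max L 1/16 · min R 1/8 => 3/32
7 of 15 · brrrrbr · max L 1/16 · min R 3/32 => 5/64
8 of 15 · brrrrbrb · max L 5/64 · min R 3/32 => 11/128
9 of 15 · brrrrbrbb · max L 11/128 · min R 3/32 => 23/256
10 of 15 · brrrrbrbbr · max L 11/128 · min R 23/256 => 45/512
11 of 15 · brrrrbrbbrb · max L 45/512 · min R 23/256 => 91/1024
12 of 15 · brrrrbrbbrbr · max L 45/512 · min R 91/1024 => 181/2048
13 of 15 · brrrrbrbbrbrr · max L 45/512 · min R 181/2048 => 361/4096
14 of 15 · brrrrbrbbrbrrb · max L 361/4096 · min R 181/2048 => 723/8192
15 of 15 · brrrrbrbbrbrrbr · max L 361/4096 · min R 723/8192 => 1445/16384

1445/16384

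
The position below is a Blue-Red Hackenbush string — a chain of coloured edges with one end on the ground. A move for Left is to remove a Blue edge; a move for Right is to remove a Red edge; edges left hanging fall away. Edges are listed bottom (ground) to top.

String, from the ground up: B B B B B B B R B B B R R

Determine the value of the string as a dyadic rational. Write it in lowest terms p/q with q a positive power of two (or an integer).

Recurse on prefixes of the 13-edge string B B B B B B B R B B B R R:
step 1: add B to get B; options L={ 0 } R={  } → 1
step 2: add B to get BB; options L={ 0; 1 } R={  } → 2
step 3: add B to get BBB; options L={ 0; 1; 2 } R={  } → 3
step 4: add B to get BBBB; options L={ 0; 1; 2; 3 } R={  } → 4
step 5: add B to get BBBBB; options L={ 0; 1; 2; 3; 4 } R={  } → 5
step 6: add B to get BBBBBB; options L={ 0; 1; 2; 3; 4; 5 } R={  } → 6
step 7: add B to get BBBBBBB; options L={ 0; 1; 2; 3; 4; 5; 6 } R={  } → 7
step 8: add R to get BBBBBBBR; options L={ 0; 1; 2; 3; 4; 5; 6 } R={ 7 } → 13/2
step 9: add B to get BBBBBBBRB; options L={ 0; 1; 2; 3; 4; 5; 6; 13/2 } R={ 7 } → 27/4
step 10: add B to get BBBBBBBRBB; options L={ 0; 1; 2; 3; 4; 5; 6; 13/2; 27/4 } R={ 7 } → 55/8
step 11: add B to get BBBBBBBRBBB; options L={ 0; 1; 2; 3; 4; 5; 6; 13/2; 27/4; 55/8 } R={ 7 } → 111/16
step 12: add R to get BBBBBBBRBBBR; options L={ 0; 1; 2; 3; 4; 5; 6; 13/2; 27/4; 55/8 } R={ 111/16; 7 } → 221/32
step 13: add R to get BBBBBBBRBBBRR; options L={ 0; 1; 2; 3; 4; 5; 6; 13/2; 27/4; 55/8 } R={ 221/32; 111/16; 7 } → 441/64

441/64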